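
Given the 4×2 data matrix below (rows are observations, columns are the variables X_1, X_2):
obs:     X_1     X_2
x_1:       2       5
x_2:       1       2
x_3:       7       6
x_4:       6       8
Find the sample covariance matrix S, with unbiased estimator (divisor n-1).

Step 1 — column means:
  mean(X_1) = (2 + 1 + 7 + 6) / 4 = 16/4 = 4
  mean(X_2) = (5 + 2 + 6 + 8) / 4 = 21/4 = 5.25

Step 2 — sample covariance S[i,j] = (1/(n-1)) · Σ_k (x_{k,i} - mean_i) · (x_{k,j} - mean_j), with n-1 = 3.
  S[X_1,X_1] = ((-2)·(-2) + (-3)·(-3) + (3)·(3) + (2)·(2)) / 3 = 26/3 = 8.6667
  S[X_1,X_2] = ((-2)·(-0.25) + (-3)·(-3.25) + (3)·(0.75) + (2)·(2.75)) / 3 = 18/3 = 6
  S[X_2,X_2] = ((-0.25)·(-0.25) + (-3.25)·(-3.25) + (0.75)·(0.75) + (2.75)·(2.75)) / 3 = 18.75/3 = 6.25

S is symmetric (S[j,i] = S[i,j]). Assembling:

S = [[8.6667, 6],
 [6, 6.25]]


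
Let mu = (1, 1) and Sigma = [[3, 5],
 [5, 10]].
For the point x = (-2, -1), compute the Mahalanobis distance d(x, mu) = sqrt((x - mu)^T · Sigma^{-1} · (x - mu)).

Step 1 — centre the observation: (x - mu) = (-3, -2).

Step 2 — invert Sigma. det(Sigma) = 3·10 - (5)² = 5.
  Sigma^{-1} = (1/det) · [[d, -b], [-b, a]] = [[2, -1],
 [-1, 0.6]].

Step 3 — form the quadratic (x - mu)^T · Sigma^{-1} · (x - mu):
  Sigma^{-1} · (x - mu) = (-4, 1.8).
  (x - mu)^T · [Sigma^{-1} · (x - mu)] = (-3)·(-4) + (-2)·(1.8) = 8.4.

Step 4 — take square root: d = √(8.4) ≈ 2.8983.

d(x, mu) = √(8.4) ≈ 2.8983


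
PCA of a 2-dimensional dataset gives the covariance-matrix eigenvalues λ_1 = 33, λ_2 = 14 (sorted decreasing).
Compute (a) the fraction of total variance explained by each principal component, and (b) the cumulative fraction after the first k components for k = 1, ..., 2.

Step 1 — total variance = trace(Sigma) = Σ λ_i = 33 + 14 = 47.

Step 2 — fraction explained by component i = λ_i / Σ λ:
  PC1: 33/47 = 0.7021
  PC2: 14/47 = 0.2979

Step 3 — cumulative fraction after k components = (λ_1 + ... + λ_k) / Σ λ:
  k = 1: 33/47 = 0.7021
  k = 2: (33 + 14)/47 = 47/47 = 1

Summary (fraction, with percent):

explained: PC1 0.7021 (70.21%), PC2 0.2979 (29.79%);  cumulative: 0.7021, 1


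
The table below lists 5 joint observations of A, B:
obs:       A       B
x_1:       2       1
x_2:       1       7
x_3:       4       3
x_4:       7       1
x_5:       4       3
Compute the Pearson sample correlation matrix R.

Step 1 — column means:
  mean(A) = (2 + 1 + 4 + 7 + 4) / 5 = 18/5 = 3.6
  mean(B) = (1 + 7 + 3 + 1 + 3) / 5 = 15/5 = 3

Step 2 — sample variances and covariances s[i,j] = (1/(n-1)) · Σ_k (x_{k,i} - mean_i) · (x_{k,j} - mean_j), with n-1 = 4:
  s[A,A] = ((-1.6)·(-1.6) + (-2.6)·(-2.6) + (0.4)·(0.4) + (3.4)·(3.4) + (0.4)·(0.4)) / 4 = 21.2/4 = 5.3
  s[A,B] = ((-1.6)·(-2) + (-2.6)·(4) + (0.4)·(0) + (3.4)·(-2) + (0.4)·(0)) / 4 = -14/4 = -3.5
  s[B,B] = ((-2)·(-2) + (4)·(4) + (0)·(0) + (-2)·(-2) + (0)·(0)) / 4 = 24/4 = 6
  Sample standard deviations s_i = √(s[i,i]):
  s(A) = √(5.3) = 2.3022
  s(B) = √(6) = 2.4495

Step 3 — r_{ij} = s_{ij} / (s_i · s_j):
  r[A,A] = 1 (diagonal).
  r[A,B] = -3.5 / (2.3022 · 2.4495) = -3.5 / 5.6391 = -0.6207
  r[B,B] = 1 (diagonal).

R is symmetric with unit diagonal. Assembling:

R = [[1, -0.6207],
 [-0.6207, 1]]


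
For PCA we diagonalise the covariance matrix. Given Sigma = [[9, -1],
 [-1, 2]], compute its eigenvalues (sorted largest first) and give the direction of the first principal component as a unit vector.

Step 1 — characteristic polynomial of 2×2 Sigma:
  det(Sigma - λI) = λ² - trace · λ + det = 0.
  trace = 9 + 2 = 11, det = 9·2 - (-1)² = 17.
Step 2 — discriminant:
  Δ = trace² - 4·det = 121 - 68 = 53.
Step 3 — eigenvalues:
  λ = (trace ± √Δ)/2 = (11 ± 7.2801)/2,
  λ_1 = 9.1401,  λ_2 = 1.8599.

Step 4 — unit eigenvector for λ_1: solve (Sigma - λ_1 I)v = 0. First row:
  (9 - 9.1401)·v_x + (-1)·v_y = 0, i.e. (-0.1401)·v_x + (-1)·v_y = 0,
  so v ∝ (b, λ_1 - a) = (-1, 0.1401); multiply by -1 so the first entry is positive: u = (1, -0.1401).
  ||u|| = √((1)² + (-0.1401)²) = √(1.0196) ≈ 1.0098,
  v_1 = u/||u|| ≈ (0.9903, -0.1387) (||v_1|| = 1).

λ_1 = 9.1401,  λ_2 = 1.8599;  v_1 ≈ (0.9903, -0.1387)


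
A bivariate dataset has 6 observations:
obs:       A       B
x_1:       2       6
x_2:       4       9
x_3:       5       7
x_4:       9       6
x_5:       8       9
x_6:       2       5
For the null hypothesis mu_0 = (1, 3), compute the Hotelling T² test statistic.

Step 1 — sample mean vector:
  mean(A) = (2 + 4 + 5 + 9 + 8 + 2) / 6 = 30/6 = 5
  mean(B) = (6 + 9 + 7 + 6 + 9 + 5) / 6 = 42/6 = 7
  x̄ = (5, 7),  deviation x̄ - mu_0 = (5, 7) - (1, 3) = (4, 4).

Step 2 — sample covariance matrix, S[i,j] = (1/(n-1)) · Σ_k (x_{k,i} - mean_i) · (x_{k,j} - mean_j), divisor n-1 = 5:
  S[A,A] = ((-3)·(-3) + (-1)·(-1) + (0)·(0) + (4)·(4) + (3)·(3) + (-3)·(-3)) / 5 = 44/5 = 8.8
  S[A,B] = ((-3)·(-1) + (-1)·(2) + (0)·(0) + (4)·(-1) + (3)·(2) + (-3)·(-2)) / 5 = 9/5 = 1.8
  S[B,B] = ((-1)·(-1) + (2)·(2) + (0)·(0) + (-1)·(-1) + (2)·(2) + (-2)·(-2)) / 5 = 14/5 = 2.8
  S = [[8.8, 1.8],
 [1.8, 2.8]].

Step 3 — invert S. det(S) = 8.8·2.8 - (1.8)² = 21.4.
  S^{-1} = (1/det) · [[d, -b], [-b, a]] = [[0.1308, -0.0841],
 [-0.0841, 0.4112]].

Step 4 — quadratic form (x̄ - mu_0)^T · S^{-1} · (x̄ - mu_0):
  S^{-1} · (x̄ - mu_0) = (0.1869, 1.3084),
  (x̄ - mu_0)^T · [...] = (4)·(0.1869) + (4)·(1.3084) = 5.9813.

Step 5 — scale by n: T² = 6 · 5.9813 = 35.8879.

T² ≈ 35.8879


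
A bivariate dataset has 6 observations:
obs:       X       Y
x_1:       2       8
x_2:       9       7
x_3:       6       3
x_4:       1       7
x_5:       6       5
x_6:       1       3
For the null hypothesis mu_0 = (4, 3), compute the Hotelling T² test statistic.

Step 1 — sample mean vector:
  mean(X) = (2 + 9 + 6 + 1 + 6 + 1) / 6 = 25/6 = 4.1667
  mean(Y) = (8 + 7 + 3 + 7 + 5 + 3) / 6 = 33/6 = 5.5
  x̄ = (4.1667, 5.5),  deviation x̄ - mu_0 = (4.1667, 5.5) - (4, 3) = (0.1667, 2.5).

Step 2 — sample covariance matrix, S[i,j] = (1/(n-1)) · Σ_k (x_{k,i} - mean_i) · (x_{k,j} - mean_j), divisor n-1 = 5:
  S[X,X] = ((-2.1667)·(-2.1667) + (4.8333)·(4.8333) + (1.8333)·(1.8333) + (-3.1667)·(-3.1667) + (1.8333)·(1.8333) + (-3.1667)·(-3.1667)) / 5 = 54.8333/5 = 10.9667
  S[X,Y] = ((-2.1667)·(2.5) + (4.8333)·(1.5) + (1.8333)·(-2.5) + (-3.1667)·(1.5) + (1.8333)·(-0.5) + (-3.1667)·(-2.5)) / 5 = -0.5/5 = -0.1
  S[Y,Y] = ((2.5)·(2.5) + (1.5)·(1.5) + (-2.5)·(-2.5) + (1.5)·(1.5) + (-0.5)·(-0.5) + (-2.5)·(-2.5)) / 5 = 23.5/5 = 4.7
  S = [[10.9667, -0.1],
 [-0.1, 4.7]].

Step 3 — invert S. det(S) = 10.9667·4.7 - (-0.1)² = 51.5333.
  S^{-1} = (1/det) · [[d, -b], [-b, a]] = [[0.0912, 0.0019],
 [0.0019, 0.2128]].

Step 4 — quadratic form (x̄ - mu_0)^T · S^{-1} · (x̄ - mu_0):
  S^{-1} · (x̄ - mu_0) = (0.0201, 0.5323),
  (x̄ - mu_0)^T · [...] = (0.1667)·(0.0201) + (2.5)·(0.5323) = 1.3342.

Step 5 — scale by n: T² = 6 · 1.3342 = 8.0052.

T² ≈ 8.0052


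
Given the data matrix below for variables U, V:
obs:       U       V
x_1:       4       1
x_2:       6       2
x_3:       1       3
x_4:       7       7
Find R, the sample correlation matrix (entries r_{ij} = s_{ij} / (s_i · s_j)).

Step 1 — column means:
  mean(U) = (4 + 6 + 1 + 7) / 4 = 18/4 = 4.5
  mean(V) = (1 + 2 + 3 + 7) / 4 = 13/4 = 3.25

Step 2 — sample variances and covariances s[i,j] = (1/(n-1)) · Σ_k (x_{k,i} - mean_i) · (x_{k,j} - mean_j), with n-1 = 3:
  s[U,U] = ((-0.5)·(-0.5) + (1.5)·(1.5) + (-3.5)·(-3.5) + (2.5)·(2.5)) / 3 = 21/3 = 7
  s[U,V] = ((-0.5)·(-2.25) + (1.5)·(-1.25) + (-3.5)·(-0.25) + (2.5)·(3.75)) / 3 = 9.5/3 = 3.1667
  s[V,V] = ((-2.25)·(-2.25) + (-1.25)·(-1.25) + (-0.25)·(-0.25) + (3.75)·(3.75)) / 3 = 20.75/3 = 6.9167
  Sample standard deviations s_i = √(s[i,i]):
  s(U) = √(7) = 2.6458
  s(V) = √(6.9167) = 2.63

Step 3 — r_{ij} = s_{ij} / (s_i · s_j):
  r[U,U] = 1 (diagonal).
  r[U,V] = 3.1667 / (2.6458 · 2.63) = 3.1667 / 6.9582 = 0.4551
  r[V,V] = 1 (diagonal).

R is symmetric with unit diagonal. Assembling:

R = [[1, 0.4551],
 [0.4551, 1]]


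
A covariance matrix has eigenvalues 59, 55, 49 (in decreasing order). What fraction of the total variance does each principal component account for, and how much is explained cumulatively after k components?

Step 1 — total variance = trace(Sigma) = Σ λ_i = 59 + 55 + 49 = 163.

Step 2 — fraction explained by component i = λ_i / Σ λ:
  PC1: 59/163 = 0.362
  PC2: 55/163 = 0.3374
  PC3: 49/163 = 0.3006

Step 3 — cumulative fraction after k components = (λ_1 + ... + λ_k) / Σ λ:
  k = 1: 59/163 = 0.362
  k = 2: (59 + 55)/163 = 114/163 = 0.6994
  k = 3: (59 + 55 + 49)/163 = 163/163 = 1

Summary (fraction, with percent):

explained: PC1 0.362 (36.2%), PC2 0.3374 (33.74%), PC3 0.3006 (30.06%);  cumulative: 0.362, 0.6994, 1


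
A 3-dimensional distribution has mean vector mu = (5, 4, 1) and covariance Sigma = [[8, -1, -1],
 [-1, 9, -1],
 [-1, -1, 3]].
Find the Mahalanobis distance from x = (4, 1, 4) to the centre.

Step 1 — centre the observation: (x - mu) = (-1, -3, 3).

Step 2 — invert Sigma (cofactor / det for 3×3, or solve directly):
  Sigma^{-1} = [[0.134, 0.0206, 0.0515],
 [0.0206, 0.1186, 0.0464],
 [0.0515, 0.0464, 0.366]].

Step 3 — form the quadratic (x - mu)^T · Sigma^{-1} · (x - mu):
  Sigma^{-1} · (x - mu) = (-0.0412, -0.2371, 0.9072).
  (x - mu)^T · [Sigma^{-1} · (x - mu)] = (-1)·(-0.0412) + (-3)·(-0.2371) + (3)·(0.9072) = 3.4742.

Step 4 — take square root: d = √(3.4742) ≈ 1.8639.

d(x, mu) = √(3.4742) ≈ 1.8639


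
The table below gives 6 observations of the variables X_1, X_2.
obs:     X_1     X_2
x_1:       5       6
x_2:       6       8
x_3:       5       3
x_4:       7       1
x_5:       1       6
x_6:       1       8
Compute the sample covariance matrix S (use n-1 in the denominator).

Step 1 — column means:
  mean(X_1) = (5 + 6 + 5 + 7 + 1 + 1) / 6 = 25/6 = 4.1667
  mean(X_2) = (6 + 8 + 3 + 1 + 6 + 8) / 6 = 32/6 = 5.3333

Step 2 — sample covariance S[i,j] = (1/(n-1)) · Σ_k (x_{k,i} - mean_i) · (x_{k,j} - mean_j), with n-1 = 5.
  S[X_1,X_1] = ((0.8333)·(0.8333) + (1.8333)·(1.8333) + (0.8333)·(0.8333) + (2.8333)·(2.8333) + (-3.1667)·(-3.1667) + (-3.1667)·(-3.1667)) / 5 = 32.8333/5 = 6.5667
  S[X_1,X_2] = ((0.8333)·(0.6667) + (1.8333)·(2.6667) + (0.8333)·(-2.3333) + (2.8333)·(-4.3333) + (-3.1667)·(0.6667) + (-3.1667)·(2.6667)) / 5 = -19.3333/5 = -3.8667
  S[X_2,X_2] = ((0.6667)·(0.6667) + (2.6667)·(2.6667) + (-2.3333)·(-2.3333) + (-4.3333)·(-4.3333) + (0.6667)·(0.6667) + (2.6667)·(2.6667)) / 5 = 39.3333/5 = 7.8667

S is symmetric (S[j,i] = S[i,j]). Assembling:

S = [[6.5667, -3.8667],
 [-3.8667, 7.8667]]


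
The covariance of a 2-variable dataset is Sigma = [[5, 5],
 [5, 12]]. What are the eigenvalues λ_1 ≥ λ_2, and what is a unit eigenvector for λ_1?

Step 1 — characteristic polynomial of 2×2 Sigma:
  det(Sigma - λI) = λ² - trace · λ + det = 0.
  trace = 5 + 12 = 17, det = 5·12 - (5)² = 35.
Step 2 — discriminant:
  Δ = trace² - 4·det = 289 - 140 = 149.
Step 3 — eigenvalues:
  λ = (trace ± √Δ)/2 = (17 ± 12.2066)/2,
  λ_1 = 14.6033,  λ_2 = 2.3967.

Step 4 — unit eigenvector for λ_1: solve (Sigma - λ_1 I)v = 0. First row:
  (5 - 14.6033)·v_x + (5)·v_y = 0, i.e. (-9.6033)·v_x + (5)·v_y = 0,
  so v ∝ (b, λ_1 - a) = (5, 9.6033) = u.
  ||u|| = √((5)² + (9.6033)²) = √(117.2229) ≈ 10.827,
  v_1 = u/||u|| ≈ (0.4618, 0.887) (||v_1|| = 1).

λ_1 = 14.6033,  λ_2 = 2.3967;  v_1 ≈ (0.4618, 0.887)


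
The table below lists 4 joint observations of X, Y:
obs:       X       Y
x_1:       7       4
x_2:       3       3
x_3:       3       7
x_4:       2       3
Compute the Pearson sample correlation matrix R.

Step 1 — column means:
  mean(X) = (7 + 3 + 3 + 2) / 4 = 15/4 = 3.75
  mean(Y) = (4 + 3 + 7 + 3) / 4 = 17/4 = 4.25

Step 2 — sample variances and covariances s[i,j] = (1/(n-1)) · Σ_k (x_{k,i} - mean_i) · (x_{k,j} - mean_j), with n-1 = 3:
  s[X,X] = ((3.25)·(3.25) + (-0.75)·(-0.75) + (-0.75)·(-0.75) + (-1.75)·(-1.75)) / 3 = 14.75/3 = 4.9167
  s[X,Y] = ((3.25)·(-0.25) + (-0.75)·(-1.25) + (-0.75)·(2.75) + (-1.75)·(-1.25)) / 3 = 0.25/3 = 0.0833
  s[Y,Y] = ((-0.25)·(-0.25) + (-1.25)·(-1.25) + (2.75)·(2.75) + (-1.25)·(-1.25)) / 3 = 10.75/3 = 3.5833
  Sample standard deviations s_i = √(s[i,i]):
  s(X) = √(4.9167) = 2.2174
  s(Y) = √(3.5833) = 1.893

Step 3 — r_{ij} = s_{ij} / (s_i · s_j):
  r[X,X] = 1 (diagonal).
  r[X,Y] = 0.0833 / (2.2174 · 1.893) = 0.0833 / 4.1974 = 0.0199
  r[Y,Y] = 1 (diagonal).

R is symmetric with unit diagonal. Assembling:

R = [[1, 0.0199],
 [0.0199, 1]]


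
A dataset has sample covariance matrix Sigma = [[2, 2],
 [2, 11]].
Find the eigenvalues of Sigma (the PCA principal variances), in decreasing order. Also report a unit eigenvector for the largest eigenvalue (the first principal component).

Step 1 — characteristic polynomial of 2×2 Sigma:
  det(Sigma - λI) = λ² - trace · λ + det = 0.
  trace = 2 + 11 = 13, det = 2·11 - (2)² = 18.
Step 2 — discriminant:
  Δ = trace² - 4·det = 169 - 72 = 97.
Step 3 — eigenvalues:
  λ = (trace ± √Δ)/2 = (13 ± 9.8489)/2,
  λ_1 = 11.4244,  λ_2 = 1.5756.

Step 4 — unit eigenvector for λ_1: solve (Sigma - λ_1 I)v = 0. First row:
  (2 - 11.4244)·v_x + (2)·v_y = 0, i.e. (-9.4244)·v_x + (2)·v_y = 0,
  so v ∝ (b, λ_1 - a) = (2, 9.4244) = u.
  ||u|| = √((2)² + (9.4244)²) = √(92.8199) ≈ 9.6343,
  v_1 = u/||u|| ≈ (0.2076, 0.9782) (||v_1|| = 1).

λ_1 = 11.4244,  λ_2 = 1.5756;  v_1 ≈ (0.2076, 0.9782)


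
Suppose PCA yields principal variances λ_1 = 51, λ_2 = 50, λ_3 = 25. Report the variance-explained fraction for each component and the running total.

Step 1 — total variance = trace(Sigma) = Σ λ_i = 51 + 50 + 25 = 126.

Step 2 — fraction explained by component i = λ_i / Σ λ:
  PC1: 51/126 = 0.4048
  PC2: 50/126 = 0.3968
  PC3: 25/126 = 0.1984

Step 3 — cumulative fraction after k components = (λ_1 + ... + λ_k) / Σ λ:
  k = 1: 51/126 = 0.4048
  k = 2: (51 + 50)/126 = 101/126 = 0.8016
  k = 3: (51 + 50 + 25)/126 = 126/126 = 1

Summary (fraction, with percent):

explained: PC1 0.4048 (40.48%), PC2 0.3968 (39.68%), PC3 0.1984 (19.84%);  cumulative: 0.4048, 0.8016, 1


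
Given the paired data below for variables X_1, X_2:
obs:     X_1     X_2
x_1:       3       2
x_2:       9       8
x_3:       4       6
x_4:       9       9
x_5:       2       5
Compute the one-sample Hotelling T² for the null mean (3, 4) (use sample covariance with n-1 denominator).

Step 1 — sample mean vector:
  mean(X_1) = (3 + 9 + 4 + 9 + 2) / 5 = 27/5 = 5.4
  mean(X_2) = (2 + 8 + 6 + 9 + 5) / 5 = 30/5 = 6
  x̄ = (5.4, 6),  deviation x̄ - mu_0 = (5.4, 6) - (3, 4) = (2.4, 2).

Step 2 — sample covariance matrix, S[i,j] = (1/(n-1)) · Σ_k (x_{k,i} - mean_i) · (x_{k,j} - mean_j), divisor n-1 = 4:
  S[X_1,X_1] = ((-2.4)·(-2.4) + (3.6)·(3.6) + (-1.4)·(-1.4) + (3.6)·(3.6) + (-3.4)·(-3.4)) / 4 = 45.2/4 = 11.3
  S[X_1,X_2] = ((-2.4)·(-4) + (3.6)·(2) + (-1.4)·(0) + (3.6)·(3) + (-3.4)·(-1)) / 4 = 31/4 = 7.75
  S[X_2,X_2] = ((-4)·(-4) + (2)·(2) + (0)·(0) + (3)·(3) + (-1)·(-1)) / 4 = 30/4 = 7.5
  S = [[11.3, 7.75],
 [7.75, 7.5]].

Step 3 — invert S. det(S) = 11.3·7.5 - (7.75)² = 24.6875.
  S^{-1} = (1/det) · [[d, -b], [-b, a]] = [[0.3038, -0.3139],
 [-0.3139, 0.4577]].

Step 4 — quadratic form (x̄ - mu_0)^T · S^{-1} · (x̄ - mu_0):
  S^{-1} · (x̄ - mu_0) = (0.1013, 0.162),
  (x̄ - mu_0)^T · [...] = (2.4)·(0.1013) + (2)·(0.162) = 0.5671.

Step 5 — scale by n: T² = 5 · 0.5671 = 2.8354.

T² ≈ 2.8354


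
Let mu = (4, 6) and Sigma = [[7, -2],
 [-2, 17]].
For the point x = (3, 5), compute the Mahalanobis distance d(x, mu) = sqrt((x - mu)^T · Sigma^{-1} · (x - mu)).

Step 1 — centre the observation: (x - mu) = (-1, -1).

Step 2 — invert Sigma. det(Sigma) = 7·17 - (-2)² = 115.
  Sigma^{-1} = (1/det) · [[d, -b], [-b, a]] = [[0.1478, 0.0174],
 [0.0174, 0.0609]].

Step 3 — form the quadratic (x - mu)^T · Sigma^{-1} · (x - mu):
  Sigma^{-1} · (x - mu) = (-0.1652, -0.0783).
  (x - mu)^T · [Sigma^{-1} · (x - mu)] = (-1)·(-0.1652) + (-1)·(-0.0783) = 0.2435.

Step 4 — take square root: d = √(0.2435) ≈ 0.4934.

d(x, mu) = √(0.2435) ≈ 0.4934


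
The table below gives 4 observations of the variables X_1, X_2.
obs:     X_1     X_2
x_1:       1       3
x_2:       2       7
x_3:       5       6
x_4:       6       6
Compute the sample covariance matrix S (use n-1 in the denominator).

Step 1 — column means:
  mean(X_1) = (1 + 2 + 5 + 6) / 4 = 14/4 = 3.5
  mean(X_2) = (3 + 7 + 6 + 6) / 4 = 22/4 = 5.5

Step 2 — sample covariance S[i,j] = (1/(n-1)) · Σ_k (x_{k,i} - mean_i) · (x_{k,j} - mean_j), with n-1 = 3.
  S[X_1,X_1] = ((-2.5)·(-2.5) + (-1.5)·(-1.5) + (1.5)·(1.5) + (2.5)·(2.5)) / 3 = 17/3 = 5.6667
  S[X_1,X_2] = ((-2.5)·(-2.5) + (-1.5)·(1.5) + (1.5)·(0.5) + (2.5)·(0.5)) / 3 = 6/3 = 2
  S[X_2,X_2] = ((-2.5)·(-2.5) + (1.5)·(1.5) + (0.5)·(0.5) + (0.5)·(0.5)) / 3 = 9/3 = 3

S is symmetric (S[j,i] = S[i,j]). Assembling:

S = [[5.6667, 2],
 [2, 3]]


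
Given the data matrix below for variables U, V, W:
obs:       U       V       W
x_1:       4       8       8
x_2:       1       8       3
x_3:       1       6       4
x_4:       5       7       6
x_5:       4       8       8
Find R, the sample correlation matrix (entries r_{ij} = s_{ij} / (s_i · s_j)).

Step 1 — column means:
  mean(U) = (4 + 1 + 1 + 5 + 4) / 5 = 15/5 = 3
  mean(V) = (8 + 8 + 6 + 7 + 8) / 5 = 37/5 = 7.4
  mean(W) = (8 + 3 + 4 + 6 + 8) / 5 = 29/5 = 5.8

Step 2 — sample variances and covariances s[i,j] = (1/(n-1)) · Σ_k (x_{k,i} - mean_i) · (x_{k,j} - mean_j), with n-1 = 4:
  s[U,U] = ((1)·(1) + (-2)·(-2) + (-2)·(-2) + (2)·(2) + (1)·(1)) / 4 = 14/4 = 3.5
  s[U,V] = ((1)·(0.6) + (-2)·(0.6) + (-2)·(-1.4) + (2)·(-0.4) + (1)·(0.6)) / 4 = 2/4 = 0.5
  s[U,W] = ((1)·(2.2) + (-2)·(-2.8) + (-2)·(-1.8) + (2)·(0.2) + (1)·(2.2)) / 4 = 14/4 = 3.5
  s[V,V] = ((0.6)·(0.6) + (0.6)·(0.6) + (-1.4)·(-1.4) + (-0.4)·(-0.4) + (0.6)·(0.6)) / 4 = 3.2/4 = 0.8
  s[V,W] = ((0.6)·(2.2) + (0.6)·(-2.8) + (-1.4)·(-1.8) + (-0.4)·(0.2) + (0.6)·(2.2)) / 4 = 3.4/4 = 0.85
  s[W,W] = ((2.2)·(2.2) + (-2.8)·(-2.8) + (-1.8)·(-1.8) + (0.2)·(0.2) + (2.2)·(2.2)) / 4 = 20.8/4 = 5.2
  Sample standard deviations s_i = √(s[i,i]):
  s(U) = √(3.5) = 1.8708
  s(V) = √(0.8) = 0.8944
  s(W) = √(5.2) = 2.2804

Step 3 — r_{ij} = s_{ij} / (s_i · s_j):
  r[U,U] = 1 (diagonal).
  r[U,V] = 0.5 / (1.8708 · 0.8944) = 0.5 / 1.6733 = 0.2988
  r[U,W] = 3.5 / (1.8708 · 2.2804) = 3.5 / 4.2661 = 0.8204
  r[V,V] = 1 (diagonal).
  r[V,W] = 0.85 / (0.8944 · 2.2804) = 0.85 / 2.0396 = 0.4167
  r[W,W] = 1 (diagonal).

R is symmetric with unit diagonal. Assembling:

R = [[1, 0.2988, 0.8204],
 [0.2988, 1, 0.4167],
 [0.8204, 0.4167, 1]]


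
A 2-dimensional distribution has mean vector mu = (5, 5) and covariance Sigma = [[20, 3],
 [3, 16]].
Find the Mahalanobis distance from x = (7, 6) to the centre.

Step 1 — centre the observation: (x - mu) = (2, 1).

Step 2 — invert Sigma. det(Sigma) = 20·16 - (3)² = 311.
  Sigma^{-1} = (1/det) · [[d, -b], [-b, a]] = [[0.0514, -0.0096],
 [-0.0096, 0.0643]].

Step 3 — form the quadratic (x - mu)^T · Sigma^{-1} · (x - mu):
  Sigma^{-1} · (x - mu) = (0.0932, 0.045).
  (x - mu)^T · [Sigma^{-1} · (x - mu)] = (2)·(0.0932) + (1)·(0.045) = 0.2315.

Step 4 — take square root: d = √(0.2315) ≈ 0.4812.

d(x, mu) = √(0.2315) ≈ 0.4812


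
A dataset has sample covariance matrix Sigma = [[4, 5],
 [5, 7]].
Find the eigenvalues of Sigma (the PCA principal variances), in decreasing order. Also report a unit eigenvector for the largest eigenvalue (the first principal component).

Step 1 — characteristic polynomial of 2×2 Sigma:
  det(Sigma - λI) = λ² - trace · λ + det = 0.
  trace = 4 + 7 = 11, det = 4·7 - (5)² = 3.
Step 2 — discriminant:
  Δ = trace² - 4·det = 121 - 12 = 109.
Step 3 — eigenvalues:
  λ = (trace ± √Δ)/2 = (11 ± 10.4403)/2,
  λ_1 = 10.7202,  λ_2 = 0.2798.

Step 4 — unit eigenvector for λ_1: solve (Sigma - λ_1 I)v = 0. First row:
  (4 - 10.7202)·v_x + (5)·v_y = 0, i.e. (-6.7202)·v_x + (5)·v_y = 0,
  so v ∝ (b, λ_1 - a) = (5, 6.7202) = u.
  ||u|| = √((5)² + (6.7202)²) = √(70.1605) ≈ 8.3762,
  v_1 = u/||u|| ≈ (0.5969, 0.8023) (||v_1|| = 1).

λ_1 = 10.7202,  λ_2 = 0.2798;  v_1 ≈ (0.5969, 0.8023)


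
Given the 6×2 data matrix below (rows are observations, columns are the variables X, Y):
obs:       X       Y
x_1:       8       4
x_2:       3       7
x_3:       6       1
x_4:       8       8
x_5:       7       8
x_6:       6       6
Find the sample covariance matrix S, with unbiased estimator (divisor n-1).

Step 1 — column means:
  mean(X) = (8 + 3 + 6 + 8 + 7 + 6) / 6 = 38/6 = 6.3333
  mean(Y) = (4 + 7 + 1 + 8 + 8 + 6) / 6 = 34/6 = 5.6667

Step 2 — sample covariance S[i,j] = (1/(n-1)) · Σ_k (x_{k,i} - mean_i) · (x_{k,j} - mean_j), with n-1 = 5.
  S[X,X] = ((1.6667)·(1.6667) + (-3.3333)·(-3.3333) + (-0.3333)·(-0.3333) + (1.6667)·(1.6667) + (0.6667)·(0.6667) + (-0.3333)·(-0.3333)) / 5 = 17.3333/5 = 3.4667
  S[X,Y] = ((1.6667)·(-1.6667) + (-3.3333)·(1.3333) + (-0.3333)·(-4.6667) + (1.6667)·(2.3333) + (0.6667)·(2.3333) + (-0.3333)·(0.3333)) / 5 = -0.3333/5 = -0.0667
  S[Y,Y] = ((-1.6667)·(-1.6667) + (1.3333)·(1.3333) + (-4.6667)·(-4.6667) + (2.3333)·(2.3333) + (2.3333)·(2.3333) + (0.3333)·(0.3333)) / 5 = 37.3333/5 = 7.4667

S is symmetric (S[j,i] = S[i,j]). Assembling:

S = [[3.4667, -0.0667],
 [-0.0667, 7.4667]]


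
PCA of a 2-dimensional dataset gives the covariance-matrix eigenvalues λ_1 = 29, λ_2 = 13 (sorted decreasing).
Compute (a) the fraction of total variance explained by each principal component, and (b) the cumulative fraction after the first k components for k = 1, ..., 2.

Step 1 — total variance = trace(Sigma) = Σ λ_i = 29 + 13 = 42.

Step 2 — fraction explained by component i = λ_i / Σ λ:
  PC1: 29/42 = 0.6905
  PC2: 13/42 = 0.3095

Step 3 — cumulative fraction after k components = (λ_1 + ... + λ_k) / Σ λ:
  k = 1: 29/42 = 0.6905
  k = 2: (29 + 13)/42 = 42/42 = 1

Summary (fraction, with percent):

explained: PC1 0.6905 (69.05%), PC2 0.3095 (30.95%);  cumulative: 0.6905, 1


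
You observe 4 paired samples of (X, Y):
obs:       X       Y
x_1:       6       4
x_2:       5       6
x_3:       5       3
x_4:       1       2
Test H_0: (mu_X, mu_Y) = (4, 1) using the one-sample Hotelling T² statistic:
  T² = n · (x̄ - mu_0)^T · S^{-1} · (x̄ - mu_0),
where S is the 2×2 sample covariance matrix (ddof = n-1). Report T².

Step 1 — sample mean vector:
  mean(X) = (6 + 5 + 5 + 1) / 4 = 17/4 = 4.25
  mean(Y) = (4 + 6 + 3 + 2) / 4 = 15/4 = 3.75
  x̄ = (4.25, 3.75),  deviation x̄ - mu_0 = (4.25, 3.75) - (4, 1) = (0.25, 2.75).

Step 2 — sample covariance matrix, S[i,j] = (1/(n-1)) · Σ_k (x_{k,i} - mean_i) · (x_{k,j} - mean_j), divisor n-1 = 3:
  S[X,X] = ((1.75)·(1.75) + (0.75)·(0.75) + (0.75)·(0.75) + (-3.25)·(-3.25)) / 3 = 14.75/3 = 4.9167
  S[X,Y] = ((1.75)·(0.25) + (0.75)·(2.25) + (0.75)·(-0.75) + (-3.25)·(-1.75)) / 3 = 7.25/3 = 2.4167
  S[Y,Y] = ((0.25)·(0.25) + (2.25)·(2.25) + (-0.75)·(-0.75) + (-1.75)·(-1.75)) / 3 = 8.75/3 = 2.9167
  S = [[4.9167, 2.4167],
 [2.4167, 2.9167]].

Step 3 — invert S. det(S) = 4.9167·2.9167 - (2.4167)² = 8.5.
  S^{-1} = (1/det) · [[d, -b], [-b, a]] = [[0.3431, -0.2843],
 [-0.2843, 0.5784]].

Step 4 — quadratic form (x̄ - mu_0)^T · S^{-1} · (x̄ - mu_0):
  S^{-1} · (x̄ - mu_0) = (-0.6961, 1.5196),
  (x̄ - mu_0)^T · [...] = (0.25)·(-0.6961) + (2.75)·(1.5196) = 4.0049.

Step 5 — scale by n: T² = 4 · 4.0049 = 16.0196.

T² ≈ 16.0196


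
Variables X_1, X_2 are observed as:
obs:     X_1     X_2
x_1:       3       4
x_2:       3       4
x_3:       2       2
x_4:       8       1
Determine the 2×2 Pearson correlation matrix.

Step 1 — column means:
  mean(X_1) = (3 + 3 + 2 + 8) / 4 = 16/4 = 4
  mean(X_2) = (4 + 4 + 2 + 1) / 4 = 11/4 = 2.75

Step 2 — sample variances and covariances s[i,j] = (1/(n-1)) · Σ_k (x_{k,i} - mean_i) · (x_{k,j} - mean_j), with n-1 = 3:
  s[X_1,X_1] = ((-1)·(-1) + (-1)·(-1) + (-2)·(-2) + (4)·(4)) / 3 = 22/3 = 7.3333
  s[X_1,X_2] = ((-1)·(1.25) + (-1)·(1.25) + (-2)·(-0.75) + (4)·(-1.75)) / 3 = -8/3 = -2.6667
  s[X_2,X_2] = ((1.25)·(1.25) + (1.25)·(1.25) + (-0.75)·(-0.75) + (-1.75)·(-1.75)) / 3 = 6.75/3 = 2.25
  Sample standard deviations s_i = √(s[i,i]):
  s(X_1) = √(7.3333) = 2.708
  s(X_2) = √(2.25) = 1.5

Step 3 — r_{ij} = s_{ij} / (s_i · s_j):
  r[X_1,X_1] = 1 (diagonal).
  r[X_1,X_2] = -2.6667 / (2.708 · 1.5) = -2.6667 / 4.062 = -0.6565
  r[X_2,X_2] = 1 (diagonal).

R is symmetric with unit diagonal. Assembling:

R = [[1, -0.6565],
 [-0.6565, 1]]


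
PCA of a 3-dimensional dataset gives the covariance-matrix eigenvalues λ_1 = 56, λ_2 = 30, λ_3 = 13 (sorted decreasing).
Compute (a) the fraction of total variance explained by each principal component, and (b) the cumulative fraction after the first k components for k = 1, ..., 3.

Step 1 — total variance = trace(Sigma) = Σ λ_i = 56 + 30 + 13 = 99.

Step 2 — fraction explained by component i = λ_i / Σ λ:
  PC1: 56/99 = 0.5657
  PC2: 30/99 = 0.303
  PC3: 13/99 = 0.1313

Step 3 — cumulative fraction after k components = (λ_1 + ... + λ_k) / Σ λ:
  k = 1: 56/99 = 0.5657
  k = 2: (56 + 30)/99 = 86/99 = 0.8687
  k = 3: (56 + 30 + 13)/99 = 99/99 = 1

Summary (fraction, with percent):

explained: PC1 0.5657 (56.57%), PC2 0.303 (30.3%), PC3 0.1313 (13.13%);  cumulative: 0.5657, 0.8687, 1


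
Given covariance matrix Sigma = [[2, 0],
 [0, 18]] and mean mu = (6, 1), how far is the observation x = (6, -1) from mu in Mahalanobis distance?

Step 1 — centre the observation: (x - mu) = (0, -2).

Step 2 — invert Sigma. det(Sigma) = 2·18 - (0)² = 36.
  Sigma^{-1} = (1/det) · [[d, -b], [-b, a]] = [[0.5, 0],
 [0, 0.0556]].

Step 3 — form the quadratic (x - mu)^T · Sigma^{-1} · (x - mu):
  Sigma^{-1} · (x - mu) = (0, -0.1111).
  (x - mu)^T · [Sigma^{-1} · (x - mu)] = (0)·(0) + (-2)·(-0.1111) = 0.2222.

Step 4 — take square root: d = √(0.2222) ≈ 0.4714.

d(x, mu) = √(0.2222) ≈ 0.4714


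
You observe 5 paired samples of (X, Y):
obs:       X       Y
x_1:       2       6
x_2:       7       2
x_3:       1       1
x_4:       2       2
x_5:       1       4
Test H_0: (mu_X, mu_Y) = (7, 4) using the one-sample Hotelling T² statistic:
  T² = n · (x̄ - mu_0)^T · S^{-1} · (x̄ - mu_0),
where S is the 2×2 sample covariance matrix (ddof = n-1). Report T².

Step 1 — sample mean vector:
  mean(X) = (2 + 7 + 1 + 2 + 1) / 5 = 13/5 = 2.6
  mean(Y) = (6 + 2 + 1 + 2 + 4) / 5 = 15/5 = 3
  x̄ = (2.6, 3),  deviation x̄ - mu_0 = (2.6, 3) - (7, 4) = (-4.4, -1).

Step 2 — sample covariance matrix, S[i,j] = (1/(n-1)) · Σ_k (x_{k,i} - mean_i) · (x_{k,j} - mean_j), divisor n-1 = 4:
  S[X,X] = ((-0.6)·(-0.6) + (4.4)·(4.4) + (-1.6)·(-1.6) + (-0.6)·(-0.6) + (-1.6)·(-1.6)) / 4 = 25.2/4 = 6.3
  S[X,Y] = ((-0.6)·(3) + (4.4)·(-1) + (-1.6)·(-2) + (-0.6)·(-1) + (-1.6)·(1)) / 4 = -4/4 = -1
  S[Y,Y] = ((3)·(3) + (-1)·(-1) + (-2)·(-2) + (-1)·(-1) + (1)·(1)) / 4 = 16/4 = 4
  S = [[6.3, -1],
 [-1, 4]].

Step 3 — invert S. det(S) = 6.3·4 - (-1)² = 24.2.
  S^{-1} = (1/det) · [[d, -b], [-b, a]] = [[0.1653, 0.0413],
 [0.0413, 0.2603]].

Step 4 — quadratic form (x̄ - mu_0)^T · S^{-1} · (x̄ - mu_0):
  S^{-1} · (x̄ - mu_0) = (-0.7686, -0.4421),
  (x̄ - mu_0)^T · [...] = (-4.4)·(-0.7686) + (-1)·(-0.4421) = 3.824.

Step 5 — scale by n: T² = 5 · 3.824 = 19.1198.

T² ≈ 19.1198


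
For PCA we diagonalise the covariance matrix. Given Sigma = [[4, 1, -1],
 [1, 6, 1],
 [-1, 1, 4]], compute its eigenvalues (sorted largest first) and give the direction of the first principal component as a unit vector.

Step 1 — characteristic polynomial p(λ) = det(λI - Sigma) = λ³ - tr·λ² + c_1·λ - det, where tr = trace, c_1 = sum of the principal 2×2 minors, det = det(Sigma):
  tr = 4 + 6 + 4 = 14,
  c_1 = (4·6 - (1)²) + (4·4 - (-1)²) + (6·4 - (1)²) = 23 + 15 + 23 = 61,
  det = 4·(6·4 - (1)²) - (1)·((1)·4 - (1)·(-1)) + (-1)·((1)·(1) - 6·(-1)) = 4·(23) - (1)·(5) + (-1)·(7) = 80.
  So p(λ) = λ³ - 14λ² + 61λ - 80.
Step 2 — look for an integer root (rational root theorem: any rational root is an integer divisor of 80). Testing λ = 5:
  p(5) = 125 - 350 + 305 - 80 = 0  ✓
  Dividing out (λ - 5): p(λ) = (λ - 5)(λ² - 9λ + 16).
Step 3 — remaining eigenvalues from the quadratic λ² - 9λ + 16 = 0:
  Δ = 9² - 4·16 = 81 - 64 = 17,  λ = (9 ± √17)/2 = (9 ± 4.1231)/2 ≈ 6.5616 or 2.4384.
  Sorted: λ_1 = 6.5616,  λ_2 = 5,  λ_3 = 2.4384  (check: sum = 14 = tr ✓).

Step 4 — unit eigenvector for λ_1 ≈ 6.5616: v spans the null space of (Sigma - λ_1 I), whose rows are
  r_1 = (-2.5616, 1, -1),  r_2 = (1, -0.5616, 1),  r_3 = (-1, 1, -2.5616).
  v is orthogonal to every row, so take v ∝ r_1 × r_2 = ((1)·(1) - (-1)·(-0.5616), (-1)·(1) - (-2.5616)·(1), (-2.5616)·(-0.5616) - (1)·(1)) ≈ (0.4384, 1.5616, 0.4384).
  Let u = (0.4384, 1.5616, 0.4384).
  ||u|| = √((0.4384)² + (1.5616)² + (0.4384)²) = √(2.8229) ≈ 1.6802,  v_1 = u/||u|| ≈ (0.261, 0.9294, 0.261) (||v_1|| = 1).

λ_1 = 6.5616,  λ_2 = 5,  λ_3 = 2.4384;  v_1 ≈ (0.261, 0.9294, 0.261)


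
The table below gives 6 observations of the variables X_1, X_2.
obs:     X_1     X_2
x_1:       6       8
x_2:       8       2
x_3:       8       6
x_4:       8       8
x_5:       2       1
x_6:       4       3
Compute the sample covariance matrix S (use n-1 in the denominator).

Step 1 — column means:
  mean(X_1) = (6 + 8 + 8 + 8 + 2 + 4) / 6 = 36/6 = 6
  mean(X_2) = (8 + 2 + 6 + 8 + 1 + 3) / 6 = 28/6 = 4.6667

Step 2 — sample covariance S[i,j] = (1/(n-1)) · Σ_k (x_{k,i} - mean_i) · (x_{k,j} - mean_j), with n-1 = 5.
  S[X_1,X_1] = ((0)·(0) + (2)·(2) + (2)·(2) + (2)·(2) + (-4)·(-4) + (-2)·(-2)) / 5 = 32/5 = 6.4
  S[X_1,X_2] = ((0)·(3.3333) + (2)·(-2.6667) + (2)·(1.3333) + (2)·(3.3333) + (-4)·(-3.6667) + (-2)·(-1.6667)) / 5 = 22/5 = 4.4
  S[X_2,X_2] = ((3.3333)·(3.3333) + (-2.6667)·(-2.6667) + (1.3333)·(1.3333) + (3.3333)·(3.3333) + (-3.6667)·(-3.6667) + (-1.6667)·(-1.6667)) / 5 = 47.3333/5 = 9.4667

S is symmetric (S[j,i] = S[i,j]). Assembling:

S = [[6.4, 4.4],
 [4.4, 9.4667]]


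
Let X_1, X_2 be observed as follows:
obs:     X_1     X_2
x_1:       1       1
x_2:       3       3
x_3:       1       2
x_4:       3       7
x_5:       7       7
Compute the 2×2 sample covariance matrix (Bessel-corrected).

Step 1 — column means:
  mean(X_1) = (1 + 3 + 1 + 3 + 7) / 5 = 15/5 = 3
  mean(X_2) = (1 + 3 + 2 + 7 + 7) / 5 = 20/5 = 4

Step 2 — sample covariance S[i,j] = (1/(n-1)) · Σ_k (x_{k,i} - mean_i) · (x_{k,j} - mean_j), with n-1 = 4.
  S[X_1,X_1] = ((-2)·(-2) + (0)·(0) + (-2)·(-2) + (0)·(0) + (4)·(4)) / 4 = 24/4 = 6
  S[X_1,X_2] = ((-2)·(-3) + (0)·(-1) + (-2)·(-2) + (0)·(3) + (4)·(3)) / 4 = 22/4 = 5.5
  S[X_2,X_2] = ((-3)·(-3) + (-1)·(-1) + (-2)·(-2) + (3)·(3) + (3)·(3)) / 4 = 32/4 = 8

S is symmetric (S[j,i] = S[i,j]). Assembling:

S = [[6, 5.5],
 [5.5, 8]]


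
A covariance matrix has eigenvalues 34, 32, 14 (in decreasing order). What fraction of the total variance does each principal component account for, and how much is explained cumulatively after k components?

Step 1 — total variance = trace(Sigma) = Σ λ_i = 34 + 32 + 14 = 80.

Step 2 — fraction explained by component i = λ_i / Σ λ:
  PC1: 34/80 = 0.425
  PC2: 32/80 = 0.4
  PC3: 14/80 = 0.175

Step 3 — cumulative fraction after k components = (λ_1 + ... + λ_k) / Σ λ:
  k = 1: 34/80 = 0.425
  k = 2: (34 + 32)/80 = 66/80 = 0.825
  k = 3: (34 + 32 + 14)/80 = 80/80 = 1

Summary (fraction, with percent):

explained: PC1 0.425 (42.5%), PC2 0.4 (40%), PC3 0.175 (17.5%);  cumulative: 0.425, 0.825, 1


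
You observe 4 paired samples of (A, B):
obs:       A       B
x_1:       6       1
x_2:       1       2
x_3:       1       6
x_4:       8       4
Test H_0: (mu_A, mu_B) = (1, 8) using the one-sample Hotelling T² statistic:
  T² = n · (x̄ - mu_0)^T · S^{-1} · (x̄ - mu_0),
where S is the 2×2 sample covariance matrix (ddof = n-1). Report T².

Step 1 — sample mean vector:
  mean(A) = (6 + 1 + 1 + 8) / 4 = 16/4 = 4
  mean(B) = (1 + 2 + 6 + 4) / 4 = 13/4 = 3.25
  x̄ = (4, 3.25),  deviation x̄ - mu_0 = (4, 3.25) - (1, 8) = (3, -4.75).

Step 2 — sample covariance matrix, S[i,j] = (1/(n-1)) · Σ_k (x_{k,i} - mean_i) · (x_{k,j} - mean_j), divisor n-1 = 3:
  S[A,A] = ((2)·(2) + (-3)·(-3) + (-3)·(-3) + (4)·(4)) / 3 = 38/3 = 12.6667
  S[A,B] = ((2)·(-2.25) + (-3)·(-1.25) + (-3)·(2.75) + (4)·(0.75)) / 3 = -6/3 = -2
  S[B,B] = ((-2.25)·(-2.25) + (-1.25)·(-1.25) + (2.75)·(2.75) + (0.75)·(0.75)) / 3 = 14.75/3 = 4.9167
  S = [[12.6667, -2],
 [-2, 4.9167]].

Step 3 — invert S. det(S) = 12.6667·4.9167 - (-2)² = 58.2778.
  S^{-1} = (1/det) · [[d, -b], [-b, a]] = [[0.0844, 0.0343],
 [0.0343, 0.2173]].

Step 4 — quadratic form (x̄ - mu_0)^T · S^{-1} · (x̄ - mu_0):
  S^{-1} · (x̄ - mu_0) = (0.0901, -0.9295),
  (x̄ - mu_0)^T · [...] = (3)·(0.0901) + (-4.75)·(-0.9295) = 4.6852.

Step 5 — scale by n: T² = 4 · 4.6852 = 18.7407.

T² ≈ 18.7407


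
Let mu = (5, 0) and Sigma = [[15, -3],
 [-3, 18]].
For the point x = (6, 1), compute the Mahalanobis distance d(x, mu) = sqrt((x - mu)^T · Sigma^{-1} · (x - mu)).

Step 1 — centre the observation: (x - mu) = (1, 1).

Step 2 — invert Sigma. det(Sigma) = 15·18 - (-3)² = 261.
  Sigma^{-1} = (1/det) · [[d, -b], [-b, a]] = [[0.069, 0.0115],
 [0.0115, 0.0575]].

Step 3 — form the quadratic (x - mu)^T · Sigma^{-1} · (x - mu):
  Sigma^{-1} · (x - mu) = (0.0805, 0.069).
  (x - mu)^T · [Sigma^{-1} · (x - mu)] = (1)·(0.0805) + (1)·(0.069) = 0.1494.

Step 4 — take square root: d = √(0.1494) ≈ 0.3866.

d(x, mu) = √(0.1494) ≈ 0.3866


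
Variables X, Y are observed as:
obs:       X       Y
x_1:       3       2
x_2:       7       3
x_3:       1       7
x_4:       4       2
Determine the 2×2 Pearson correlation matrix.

Step 1 — column means:
  mean(X) = (3 + 7 + 1 + 4) / 4 = 15/4 = 3.75
  mean(Y) = (2 + 3 + 7 + 2) / 4 = 14/4 = 3.5

Step 2 — sample variances and covariances s[i,j] = (1/(n-1)) · Σ_k (x_{k,i} - mean_i) · (x_{k,j} - mean_j), with n-1 = 3:
  s[X,X] = ((-0.75)·(-0.75) + (3.25)·(3.25) + (-2.75)·(-2.75) + (0.25)·(0.25)) / 3 = 18.75/3 = 6.25
  s[X,Y] = ((-0.75)·(-1.5) + (3.25)·(-0.5) + (-2.75)·(3.5) + (0.25)·(-1.5)) / 3 = -10.5/3 = -3.5
  s[Y,Y] = ((-1.5)·(-1.5) + (-0.5)·(-0.5) + (3.5)·(3.5) + (-1.5)·(-1.5)) / 3 = 17/3 = 5.6667
  Sample standard deviations s_i = √(s[i,i]):
  s(X) = √(6.25) = 2.5
  s(Y) = √(5.6667) = 2.3805

Step 3 — r_{ij} = s_{ij} / (s_i · s_j):
  r[X,X] = 1 (diagonal).
  r[X,Y] = -3.5 / (2.5 · 2.3805) = -3.5 / 5.9512 = -0.5881
  r[Y,Y] = 1 (diagonal).

R is symmetric with unit diagonal. Assembling:

R = [[1, -0.5881],
 [-0.5881, 1]]


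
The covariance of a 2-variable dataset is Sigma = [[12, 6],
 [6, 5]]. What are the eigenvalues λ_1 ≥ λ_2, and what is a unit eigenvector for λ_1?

Step 1 — characteristic polynomial of 2×2 Sigma:
  det(Sigma - λI) = λ² - trace · λ + det = 0.
  trace = 12 + 5 = 17, det = 12·5 - (6)² = 24.
Step 2 — discriminant:
  Δ = trace² - 4·det = 289 - 96 = 193.
Step 3 — eigenvalues:
  λ = (trace ± √Δ)/2 = (17 ± 13.8924)/2,
  λ_1 = 15.4462,  λ_2 = 1.5538.

Step 4 — unit eigenvector for λ_1: solve (Sigma - λ_1 I)v = 0. First row:
  (12 - 15.4462)·v_x + (6)·v_y = 0, i.e. (-3.4462)·v_x + (6)·v_y = 0,
  so v ∝ (b, λ_1 - a) = (6, 3.4462) = u.
  ||u|| = √((6)² + (3.4462)²) = √(47.8764) ≈ 6.9193,
  v_1 = u/||u|| ≈ (0.8671, 0.4981) (||v_1|| = 1).

λ_1 = 15.4462,  λ_2 = 1.5538;  v_1 ≈ (0.8671, 0.4981)


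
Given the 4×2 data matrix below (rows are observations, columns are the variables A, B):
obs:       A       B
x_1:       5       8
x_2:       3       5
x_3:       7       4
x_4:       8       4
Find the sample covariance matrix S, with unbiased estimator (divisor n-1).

Step 1 — column means:
  mean(A) = (5 + 3 + 7 + 8) / 4 = 23/4 = 5.75
  mean(B) = (8 + 5 + 4 + 4) / 4 = 21/4 = 5.25

Step 2 — sample covariance S[i,j] = (1/(n-1)) · Σ_k (x_{k,i} - mean_i) · (x_{k,j} - mean_j), with n-1 = 3.
  S[A,A] = ((-0.75)·(-0.75) + (-2.75)·(-2.75) + (1.25)·(1.25) + (2.25)·(2.25)) / 3 = 14.75/3 = 4.9167
  S[A,B] = ((-0.75)·(2.75) + (-2.75)·(-0.25) + (1.25)·(-1.25) + (2.25)·(-1.25)) / 3 = -5.75/3 = -1.9167
  S[B,B] = ((2.75)·(2.75) + (-0.25)·(-0.25) + (-1.25)·(-1.25) + (-1.25)·(-1.25)) / 3 = 10.75/3 = 3.5833

S is symmetric (S[j,i] = S[i,j]). Assembling:

S = [[4.9167, -1.9167],
 [-1.9167, 3.5833]]


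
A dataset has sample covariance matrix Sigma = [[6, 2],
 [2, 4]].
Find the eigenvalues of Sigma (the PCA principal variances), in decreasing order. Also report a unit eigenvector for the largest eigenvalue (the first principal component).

Step 1 — characteristic polynomial of 2×2 Sigma:
  det(Sigma - λI) = λ² - trace · λ + det = 0.
  trace = 6 + 4 = 10, det = 6·4 - (2)² = 20.
Step 2 — discriminant:
  Δ = trace² - 4·det = 100 - 80 = 20.
Step 3 — eigenvalues:
  λ = (trace ± √Δ)/2 = (10 ± 4.4721)/2,
  λ_1 = 7.2361,  λ_2 = 2.7639.

Step 4 — unit eigenvector for λ_1: solve (Sigma - λ_1 I)v = 0. First row:
  (6 - 7.2361)·v_x + (2)·v_y = 0, i.e. (-1.2361)·v_x + (2)·v_y = 0,
  so v ∝ (b, λ_1 - a) = (2, 1.2361) = u.
  ||u|| = √((2)² + (1.2361)²) = √(5.5279) ≈ 2.3511,
  v_1 = u/||u|| ≈ (0.8507, 0.5257) (||v_1|| = 1).

λ_1 = 7.2361,  λ_2 = 2.7639;  v_1 ≈ (0.8507, 0.5257)


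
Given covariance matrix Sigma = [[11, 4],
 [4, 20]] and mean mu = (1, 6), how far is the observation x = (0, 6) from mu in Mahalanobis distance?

Step 1 — centre the observation: (x - mu) = (-1, 0).

Step 2 — invert Sigma. det(Sigma) = 11·20 - (4)² = 204.
  Sigma^{-1} = (1/det) · [[d, -b], [-b, a]] = [[0.098, -0.0196],
 [-0.0196, 0.0539]].

Step 3 — form the quadratic (x - mu)^T · Sigma^{-1} · (x - mu):
  Sigma^{-1} · (x - mu) = (-0.098, 0.0196).
  (x - mu)^T · [Sigma^{-1} · (x - mu)] = (-1)·(-0.098) + (0)·(0.0196) = 0.098.

Step 4 — take square root: d = √(0.098) ≈ 0.3131.

d(x, mu) = √(0.098) ≈ 0.3131


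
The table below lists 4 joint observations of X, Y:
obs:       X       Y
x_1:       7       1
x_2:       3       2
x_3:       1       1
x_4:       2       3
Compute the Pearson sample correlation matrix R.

Step 1 — column means:
  mean(X) = (7 + 3 + 1 + 2) / 4 = 13/4 = 3.25
  mean(Y) = (1 + 2 + 1 + 3) / 4 = 7/4 = 1.75

Step 2 — sample variances and covariances s[i,j] = (1/(n-1)) · Σ_k (x_{k,i} - mean_i) · (x_{k,j} - mean_j), with n-1 = 3:
  s[X,X] = ((3.75)·(3.75) + (-0.25)·(-0.25) + (-2.25)·(-2.25) + (-1.25)·(-1.25)) / 3 = 20.75/3 = 6.9167
  s[X,Y] = ((3.75)·(-0.75) + (-0.25)·(0.25) + (-2.25)·(-0.75) + (-1.25)·(1.25)) / 3 = -2.75/3 = -0.9167
  s[Y,Y] = ((-0.75)·(-0.75) + (0.25)·(0.25) + (-0.75)·(-0.75) + (1.25)·(1.25)) / 3 = 2.75/3 = 0.9167
  Sample standard deviations s_i = √(s[i,i]):
  s(X) = √(6.9167) = 2.63
  s(Y) = √(0.9167) = 0.9574

Step 3 — r_{ij} = s_{ij} / (s_i · s_j):
  r[X,X] = 1 (diagonal).
  r[X,Y] = -0.9167 / (2.63 · 0.9574) = -0.9167 / 2.518 = -0.364
  r[Y,Y] = 1 (diagonal).

R is symmetric with unit diagonal. Assembling:

R = [[1, -0.364],
 [-0.364, 1]]


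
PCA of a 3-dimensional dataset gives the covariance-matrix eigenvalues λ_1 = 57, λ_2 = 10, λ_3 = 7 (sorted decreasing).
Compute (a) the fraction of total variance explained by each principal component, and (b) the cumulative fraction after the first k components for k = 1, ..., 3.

Step 1 — total variance = trace(Sigma) = Σ λ_i = 57 + 10 + 7 = 74.

Step 2 — fraction explained by component i = λ_i / Σ λ:
  PC1: 57/74 = 0.7703
  PC2: 10/74 = 0.1351
  PC3: 7/74 = 0.0946

Step 3 — cumulative fraction after k components = (λ_1 + ... + λ_k) / Σ λ:
  k = 1: 57/74 = 0.7703
  k = 2: (57 + 10)/74 = 67/74 = 0.9054
  k = 3: (57 + 10 + 7)/74 = 74/74 = 1

Summary (fraction, with percent):

explained: PC1 0.7703 (77.03%), PC2 0.1351 (13.51%), PC3 0.0946 (9.46%);  cumulative: 0.7703, 0.9054, 1
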